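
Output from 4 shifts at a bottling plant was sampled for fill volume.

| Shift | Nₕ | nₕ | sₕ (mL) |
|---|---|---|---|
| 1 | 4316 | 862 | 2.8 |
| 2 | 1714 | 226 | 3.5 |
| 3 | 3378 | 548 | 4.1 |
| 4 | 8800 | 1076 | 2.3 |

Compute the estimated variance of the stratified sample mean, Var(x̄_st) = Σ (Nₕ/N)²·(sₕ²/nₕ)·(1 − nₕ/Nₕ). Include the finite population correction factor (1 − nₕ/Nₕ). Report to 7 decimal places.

0.0027184

N = 18208; Wₕ = Nₕ/N.
shift 1: (4316/18208)²·2.8²/862·(1 − 862/4316) = 0.0004089668
shift 2: (1714/18208)²·3.5²/226·(1 − 226/1714) = 0.0004169816
shift 3: (3378/18208)²·4.1²/548·(1 − 548/3378) = 0.0008845222
shift 4: (8800/18208)²·2.3²/1076·(1 − 1076/8800) = 0.0010079613
Sum = 0.0027184319 → 0.0027184.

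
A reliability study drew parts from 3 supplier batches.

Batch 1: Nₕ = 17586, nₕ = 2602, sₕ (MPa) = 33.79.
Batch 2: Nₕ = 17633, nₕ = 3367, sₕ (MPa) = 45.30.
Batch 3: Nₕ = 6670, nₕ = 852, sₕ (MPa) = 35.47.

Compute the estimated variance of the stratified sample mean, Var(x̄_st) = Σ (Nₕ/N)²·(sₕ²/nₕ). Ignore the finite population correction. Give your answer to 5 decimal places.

0.22278

N = 41889; Wₕ = Nₕ/N.
batch 1: (17586/41889)²·33.79²/2602 = 0.07733984
batch 2: (17633/41889)²·45.30²/3367 = 0.10799551
batch 3: (6670/41889)²·35.47²/852 = 0.03743988
Sum = 0.22277523 → 0.22278.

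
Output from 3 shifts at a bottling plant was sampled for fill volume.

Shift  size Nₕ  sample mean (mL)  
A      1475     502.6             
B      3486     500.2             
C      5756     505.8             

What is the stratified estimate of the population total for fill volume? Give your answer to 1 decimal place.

5396417.0

Population total = Σ Nₕ·x̄ₕ (each stratum's size times its mean).
1475·502.6 + 3486·500.2 + 5756·505.8 = 741335 + 1743697.2 + 2911384.8 = 5396417.0.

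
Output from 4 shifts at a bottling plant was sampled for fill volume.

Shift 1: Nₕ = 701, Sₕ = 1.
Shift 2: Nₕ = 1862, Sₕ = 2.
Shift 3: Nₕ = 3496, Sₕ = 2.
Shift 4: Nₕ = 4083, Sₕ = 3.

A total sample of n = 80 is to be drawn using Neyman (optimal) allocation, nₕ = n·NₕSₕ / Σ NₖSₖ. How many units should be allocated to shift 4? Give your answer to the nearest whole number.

Σ NₕSₕ = 701·1 + 1862·2 + 3496·2 + 4083·3 = 23666.
Share for 4: 12249/23666 = 0.51758.
n_4 = 80 × 0.51758 = 41.406... → 41.

41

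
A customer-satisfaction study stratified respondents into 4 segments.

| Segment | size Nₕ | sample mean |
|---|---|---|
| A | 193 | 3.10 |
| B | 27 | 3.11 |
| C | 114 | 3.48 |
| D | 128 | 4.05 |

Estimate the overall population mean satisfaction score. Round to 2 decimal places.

x̄_st = (Σ Nₕx̄ₕ) / (Σ Nₕ) = (193·3.10 + 27·3.11 + 114·3.48 + 128·4.05) / 462
= 1597.39 / 462 = 3.4576... → 3.46.

3.46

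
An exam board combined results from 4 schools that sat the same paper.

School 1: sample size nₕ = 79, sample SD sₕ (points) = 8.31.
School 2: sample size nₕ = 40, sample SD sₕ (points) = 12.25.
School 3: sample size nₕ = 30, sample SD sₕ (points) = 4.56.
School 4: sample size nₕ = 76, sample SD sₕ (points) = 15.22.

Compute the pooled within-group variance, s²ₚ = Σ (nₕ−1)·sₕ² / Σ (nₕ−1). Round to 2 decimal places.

Degrees of freedom: 78 + 39 + 29 + 75 = 221.
Σ(nₕ−1)sₕ² = 78·69.0561 + 39·150.0625 + 29·20.7936 + 75·231.6484 = 29215.4577.
s²ₚ = 29215.4577 / 221 = 132.1966... → 132.20.

132.20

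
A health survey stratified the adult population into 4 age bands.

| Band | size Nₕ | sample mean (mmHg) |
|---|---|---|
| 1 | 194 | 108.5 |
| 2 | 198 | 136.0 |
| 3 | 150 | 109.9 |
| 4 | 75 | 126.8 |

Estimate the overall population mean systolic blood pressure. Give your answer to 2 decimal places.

119.89

N = 194 + 198 + 150 + 75 = 617.
The stratified mean weights each stratum mean by its population share Nₕ/N.
Σ Nₕx̄ₕ = 194·108.5 + 198·136.0 + 150·109.9 + 75·126.8 = 21049 + 26928 + 16485 + 9510 = 73972.
Divide by N: 73972 / 617 = 119.8898... → 119.89.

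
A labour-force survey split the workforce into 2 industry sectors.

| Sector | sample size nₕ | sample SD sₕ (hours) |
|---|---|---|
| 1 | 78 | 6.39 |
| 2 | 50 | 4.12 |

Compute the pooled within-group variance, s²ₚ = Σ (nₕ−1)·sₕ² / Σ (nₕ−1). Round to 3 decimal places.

31.554

Degrees of freedom: 77 + 49 = 126.
Σ(nₕ−1)sₕ² = 77·40.8321 + 49·16.9744 = 3975.8173.
s²ₚ = 3975.8173 / 126 = 31.55411... → 31.554.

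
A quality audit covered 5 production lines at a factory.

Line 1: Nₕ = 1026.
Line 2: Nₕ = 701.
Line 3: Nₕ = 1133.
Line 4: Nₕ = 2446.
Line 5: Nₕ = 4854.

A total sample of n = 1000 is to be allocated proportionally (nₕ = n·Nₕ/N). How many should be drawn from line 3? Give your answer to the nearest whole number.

Share of line 3 = 1133/10160 = 0.11152.
Allocate 1000 × 0.11152 = 111.516... → 112.

112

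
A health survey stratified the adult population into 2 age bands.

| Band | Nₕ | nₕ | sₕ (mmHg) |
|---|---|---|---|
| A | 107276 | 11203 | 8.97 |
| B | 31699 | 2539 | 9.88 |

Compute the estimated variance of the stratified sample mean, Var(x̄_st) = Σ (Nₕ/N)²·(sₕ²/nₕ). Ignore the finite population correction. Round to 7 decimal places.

N = 138975; Wₕ = Nₕ/N.
band A: (107276/138975)²·8.97²/11203 = 0.0042793945
band B: (31699/138975)²·9.88²/2539 = 0.0020001794
Sum = 0.0062795739 → 0.0062796.

0.0062796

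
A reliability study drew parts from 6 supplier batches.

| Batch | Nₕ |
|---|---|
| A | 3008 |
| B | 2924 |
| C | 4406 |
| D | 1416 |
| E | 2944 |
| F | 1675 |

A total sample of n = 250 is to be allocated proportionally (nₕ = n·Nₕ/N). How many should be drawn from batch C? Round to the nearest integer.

67

N = 3008 + 2924 + 4406 + 1416 + 2944 + 1675 = 16373.
n_C = 250·4406/16373 = 67.275... → 67.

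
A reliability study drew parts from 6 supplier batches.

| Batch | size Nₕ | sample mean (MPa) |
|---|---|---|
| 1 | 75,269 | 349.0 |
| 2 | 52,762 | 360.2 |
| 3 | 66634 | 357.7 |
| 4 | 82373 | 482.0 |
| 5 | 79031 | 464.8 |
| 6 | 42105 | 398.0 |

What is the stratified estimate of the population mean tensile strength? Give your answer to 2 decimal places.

N = 75269 + 52762 + 66634 + 82373 + 79031 + 42105 = 398174.
Overall mean = Σ (Nₕ/N)·x̄ₕ — weight by population share, not a simple average.
Σ Nₕx̄ₕ = 75269·349.0 + 52762·360.2 + 66634·357.7 + 82373·482.0 + 79031·464.8 + 42105·398.0 = 26268881 + 19004872.4 + 23834981.8 + 39703786 + 36733608.8 + 16757790 = 162303920.
Divide by N: 162303920 / 398174 = 407.6206... → 407.62.

407.62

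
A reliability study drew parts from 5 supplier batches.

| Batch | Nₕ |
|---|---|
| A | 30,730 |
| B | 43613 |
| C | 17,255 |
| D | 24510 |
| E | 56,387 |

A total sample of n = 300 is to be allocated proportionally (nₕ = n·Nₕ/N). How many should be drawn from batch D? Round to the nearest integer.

N = 30730 + 43613 + 17255 + 24510 + 56387 = 172495.
n_D = 300·24510/172495 = 42.627... → 43.

43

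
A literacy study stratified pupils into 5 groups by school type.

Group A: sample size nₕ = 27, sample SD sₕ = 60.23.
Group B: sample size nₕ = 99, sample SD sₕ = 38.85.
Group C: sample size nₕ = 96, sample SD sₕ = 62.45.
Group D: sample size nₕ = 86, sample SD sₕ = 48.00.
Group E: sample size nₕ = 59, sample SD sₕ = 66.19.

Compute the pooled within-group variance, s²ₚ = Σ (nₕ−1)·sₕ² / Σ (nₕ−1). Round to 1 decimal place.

2935.6

A: (27−1)·60.23² = 26·3627.6529 = 94318.9754
B: (99−1)·38.85² = 98·1509.3225 = 147913.605
C: (96−1)·62.45² = 95·3900.0025 = 370500.2375
D: (86−1)·48.00² = 85·2304 = 195840
E: (59−1)·66.19² = 58·4381.1161 = 254104.7338
Numerator = 1062677.5517; denominator = Σ(nₕ−1) = 362.
s²ₚ = 1062677.5517/362 = 2935.573... → 2935.6.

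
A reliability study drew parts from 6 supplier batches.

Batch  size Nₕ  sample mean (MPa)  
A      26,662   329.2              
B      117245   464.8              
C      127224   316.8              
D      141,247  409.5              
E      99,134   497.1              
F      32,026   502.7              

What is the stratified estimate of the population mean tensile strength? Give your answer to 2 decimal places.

417.26

N = 543538; weights Wₕ = Nₕ/N = (0.0491, 0.2157, 0.2341, 0.2599, 0.1824, 0.0589).
x̄_st = Σ Wₕ·x̄ₕ = 0.0491·329.2 + 0.2157·464.8 + 0.2341·316.8 + 0.2599·409.5 + 0.1824·497.1 + 0.0589·502.7 ≈ 417.2602...
→ 417.26.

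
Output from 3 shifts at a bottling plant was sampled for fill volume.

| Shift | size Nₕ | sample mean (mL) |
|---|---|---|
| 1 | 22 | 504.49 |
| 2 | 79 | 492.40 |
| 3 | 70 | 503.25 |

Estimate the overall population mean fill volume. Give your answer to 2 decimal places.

x̄_st = (Σ Nₕx̄ₕ) / (Σ Nₕ) = (22·504.49 + 79·492.40 + 70·503.25) / 171
= 85225.88 / 171 = 498.3970... → 498.40.

498.40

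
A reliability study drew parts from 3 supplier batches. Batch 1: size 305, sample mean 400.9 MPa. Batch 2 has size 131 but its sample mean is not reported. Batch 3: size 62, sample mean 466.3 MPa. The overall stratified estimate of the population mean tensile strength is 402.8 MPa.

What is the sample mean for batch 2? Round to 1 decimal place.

377.2

Σ Nₕx̄ₕ = N·μ, so 131·x̄_2 = 498·402.8 − (305·400.9 + 62·466.3).
= 200594.4 − 151185.1 = 49409.3.
x̄_2 = 49409.3 / 131 = 377.170... → 377.2.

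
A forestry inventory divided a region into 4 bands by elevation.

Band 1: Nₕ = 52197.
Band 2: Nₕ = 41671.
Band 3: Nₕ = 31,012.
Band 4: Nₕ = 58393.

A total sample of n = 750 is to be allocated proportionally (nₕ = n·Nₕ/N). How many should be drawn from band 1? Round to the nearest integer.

N = 52197 + 41671 + 31012 + 58393 = 183273.
n_1 = 750·52197/183273 = 213.603... → 214.

214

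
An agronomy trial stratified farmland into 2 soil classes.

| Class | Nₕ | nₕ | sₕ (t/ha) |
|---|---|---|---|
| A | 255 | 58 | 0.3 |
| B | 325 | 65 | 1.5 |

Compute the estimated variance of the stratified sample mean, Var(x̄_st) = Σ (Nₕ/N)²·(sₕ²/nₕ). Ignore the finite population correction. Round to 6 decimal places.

0.011169

N = 580. Term for each stratum: Wₕ²sₕ²/nₕ.
Var(x̄_st) = 0.000299943 + 0.010868757 = 0.011168701 → 0.011169.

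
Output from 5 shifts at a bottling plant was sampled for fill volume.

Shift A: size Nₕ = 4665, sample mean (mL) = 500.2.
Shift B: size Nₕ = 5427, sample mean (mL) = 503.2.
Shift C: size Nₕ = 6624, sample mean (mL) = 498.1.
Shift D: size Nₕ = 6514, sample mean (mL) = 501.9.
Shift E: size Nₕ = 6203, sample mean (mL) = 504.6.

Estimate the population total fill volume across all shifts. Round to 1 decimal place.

14763124.2

A: 4665·500.2 = 2333433
B: 5427·503.2 = 2730866.4
C: 6624·498.1 = 3299414.4
D: 6514·501.9 = 3269376.6
E: 6203·504.6 = 3130033.8
τ̂ = Σ Nₕx̄ₕ = 14763124.2.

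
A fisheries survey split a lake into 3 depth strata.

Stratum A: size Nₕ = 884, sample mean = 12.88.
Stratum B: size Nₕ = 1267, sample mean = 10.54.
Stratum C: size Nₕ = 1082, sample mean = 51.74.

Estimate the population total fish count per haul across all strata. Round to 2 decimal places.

80722.78

A: 884·12.88 = 11385.92
B: 1267·10.54 = 13354.18
C: 1082·51.74 = 55982.68
τ̂ = Σ Nₕx̄ₕ = 80722.78.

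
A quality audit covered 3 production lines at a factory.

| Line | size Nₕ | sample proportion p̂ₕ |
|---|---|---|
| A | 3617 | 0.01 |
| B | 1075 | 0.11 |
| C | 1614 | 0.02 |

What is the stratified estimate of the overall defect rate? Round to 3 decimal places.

0.030

Wₕ = Nₕ/N with N = 6306: 0.5736, 0.1705, 0.2559.
p̂_st = 0.5736·0.01 + 0.1705·0.11 + 0.2559·0.02 ≈ 0.02961... → 0.030.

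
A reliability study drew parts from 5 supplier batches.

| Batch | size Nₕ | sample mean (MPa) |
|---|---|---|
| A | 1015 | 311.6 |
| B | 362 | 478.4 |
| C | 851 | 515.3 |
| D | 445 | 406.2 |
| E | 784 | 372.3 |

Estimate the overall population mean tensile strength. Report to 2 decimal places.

405.15

N = 1015 + 362 + 851 + 445 + 784 = 3457.
The stratified mean weights each stratum mean by its population share Nₕ/N.
Σ Nₕx̄ₕ = 1015·311.6 + 362·478.4 + 851·515.3 + 445·406.2 + 784·372.3 = 316274 + 173180.8 + 438520.3 + 180759 + 291883.2 = 1400617.3.
Divide by N: 1400617.3 / 3457 = 405.1540... → 405.15.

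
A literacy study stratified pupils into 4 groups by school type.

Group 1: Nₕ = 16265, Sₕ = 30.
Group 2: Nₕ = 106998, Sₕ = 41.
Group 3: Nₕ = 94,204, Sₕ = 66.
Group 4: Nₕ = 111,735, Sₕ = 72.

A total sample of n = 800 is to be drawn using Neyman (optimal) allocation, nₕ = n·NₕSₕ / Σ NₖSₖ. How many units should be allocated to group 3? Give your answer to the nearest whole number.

260

1: NₕSₕ = 16265·30 = 487950
2: NₕSₕ = 106998·41 = 4386918
3: NₕSₕ = 94204·66 = 6217464
4: NₕSₕ = 111735·72 = 8044920
Σ NₕSₕ = 19137252.
n_3 = 800·6217464/19137252 = 259.910... → 260.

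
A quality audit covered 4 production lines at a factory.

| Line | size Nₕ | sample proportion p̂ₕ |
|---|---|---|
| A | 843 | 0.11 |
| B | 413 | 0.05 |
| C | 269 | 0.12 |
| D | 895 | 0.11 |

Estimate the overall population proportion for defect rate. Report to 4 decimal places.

0.1009

N = 843 + 413 + 269 + 895 = 2420.
Overall proportion = Σ (Nₕ/N)·p̂ₕ.
Σ Nₕp̂ₕ = 92.73 + 20.65 + 32.28 + 98.45 = 244.11.
244.11 / 2420 = 0.100872... → 0.1009.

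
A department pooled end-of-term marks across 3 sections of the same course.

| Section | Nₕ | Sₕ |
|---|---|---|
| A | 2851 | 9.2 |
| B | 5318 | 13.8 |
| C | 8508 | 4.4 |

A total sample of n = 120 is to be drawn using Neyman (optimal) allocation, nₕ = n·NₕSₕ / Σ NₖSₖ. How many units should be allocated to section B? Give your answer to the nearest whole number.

64

A: NₕSₕ = 2851·9.2 = 26229.2
B: NₕSₕ = 5318·13.8 = 73388.4
C: NₕSₕ = 8508·4.4 = 37435.2
Σ NₕSₕ = 137052.8.
n_B = 120·73388.4/137052.8 = 64.257... → 64.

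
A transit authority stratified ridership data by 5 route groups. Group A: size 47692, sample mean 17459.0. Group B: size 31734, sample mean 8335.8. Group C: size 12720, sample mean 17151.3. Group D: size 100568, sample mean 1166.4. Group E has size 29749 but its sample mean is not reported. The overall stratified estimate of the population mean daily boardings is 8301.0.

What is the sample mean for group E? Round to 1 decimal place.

13917.0

N = 47692 + 31734 + 12720 + 100568 + 29749 = 222463.
Overall total = μ·N = 8301.0·222463 = 1846665363.
Subtract the known strata: 47692·17459.0 + 31734·8335.8 + 12720·17151.3 + 100568·1166.4 = 1432649956.4.
Remaining total for group E: 1846665363 − 1432649956.4 = 414015406.6.
Divide by its size: 414015406.6 / 29749 = 13916.952... → 13917.0.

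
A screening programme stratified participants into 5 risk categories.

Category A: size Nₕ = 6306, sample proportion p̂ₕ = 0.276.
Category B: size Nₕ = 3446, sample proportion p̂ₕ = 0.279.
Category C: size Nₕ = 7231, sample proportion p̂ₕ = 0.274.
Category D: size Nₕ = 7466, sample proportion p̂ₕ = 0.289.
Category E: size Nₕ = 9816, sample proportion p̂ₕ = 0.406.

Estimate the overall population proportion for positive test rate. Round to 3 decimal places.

0.316

Wₕ = Nₕ/N with N = 34265: 0.1840, 0.1006, 0.2110, 0.2179, 0.2865.
p̂_st = 0.1840·0.276 + 0.1006·0.279 + 0.2110·0.274 + 0.2179·0.289 + 0.2865·0.406 ≈ 0.31595... → 0.316.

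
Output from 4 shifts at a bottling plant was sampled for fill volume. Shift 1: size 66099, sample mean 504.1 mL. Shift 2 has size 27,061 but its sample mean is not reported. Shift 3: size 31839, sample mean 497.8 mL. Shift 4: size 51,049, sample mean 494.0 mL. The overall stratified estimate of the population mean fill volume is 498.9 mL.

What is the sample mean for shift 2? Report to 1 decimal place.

496.7

N = 66099 + 27061 + 31839 + 51049 = 176048.
Overall total = μ·N = 498.9·176048 = 87830347.2.
Subtract the known strata: 66099·504.1 + 31839·497.8 + 51049·494.0 = 74388166.1.
Remaining total for shift 2: 87830347.2 − 74388166.1 = 13442181.1.
Divide by its size: 13442181.1 / 27061 = 496.736... → 496.7.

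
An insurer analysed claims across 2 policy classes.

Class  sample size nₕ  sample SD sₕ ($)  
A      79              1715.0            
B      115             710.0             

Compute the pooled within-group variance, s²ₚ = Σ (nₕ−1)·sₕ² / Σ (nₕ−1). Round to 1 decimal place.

Degrees of freedom: 78 + 114 = 192.
Σ(nₕ−1)sₕ² = 78·2941225 + 114·504100 = 286882950.
s²ₚ = 286882950 / 192 = 1494182.031... → 1494182.0.

1494182.0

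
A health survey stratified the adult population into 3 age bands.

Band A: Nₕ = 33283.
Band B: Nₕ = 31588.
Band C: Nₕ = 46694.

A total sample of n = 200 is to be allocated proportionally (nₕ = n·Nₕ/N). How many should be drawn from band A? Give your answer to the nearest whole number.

60

Share of band A = 33283/111565 = 0.29833.
Allocate 200 × 0.29833 = 59.666... → 60.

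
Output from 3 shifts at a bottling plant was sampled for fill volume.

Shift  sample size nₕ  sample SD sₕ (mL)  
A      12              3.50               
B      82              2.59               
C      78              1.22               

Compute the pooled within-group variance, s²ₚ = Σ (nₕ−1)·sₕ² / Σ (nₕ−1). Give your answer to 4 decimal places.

4.6906

Degrees of freedom: 11 + 81 + 77 = 169.
Σ(nₕ−1)sₕ² = 11·12.25 + 81·6.7081 + 77·1.4884 = 792.7129.
s²ₚ = 792.7129 / 169 = 4.690609... → 4.6906.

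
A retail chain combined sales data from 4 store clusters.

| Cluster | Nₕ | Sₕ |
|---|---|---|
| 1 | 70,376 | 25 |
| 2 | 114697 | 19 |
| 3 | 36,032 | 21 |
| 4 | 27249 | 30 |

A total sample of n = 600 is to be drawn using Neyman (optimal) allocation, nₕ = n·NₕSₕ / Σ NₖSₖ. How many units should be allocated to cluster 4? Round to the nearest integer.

89

1: NₕSₕ = 70376·25 = 1759400
2: NₕSₕ = 114697·19 = 2179243
3: NₕSₕ = 36032·21 = 756672
4: NₕSₕ = 27249·30 = 817470
Σ NₕSₕ = 5512785.
n_4 = 600·817470/5512785 = 88.972... → 89.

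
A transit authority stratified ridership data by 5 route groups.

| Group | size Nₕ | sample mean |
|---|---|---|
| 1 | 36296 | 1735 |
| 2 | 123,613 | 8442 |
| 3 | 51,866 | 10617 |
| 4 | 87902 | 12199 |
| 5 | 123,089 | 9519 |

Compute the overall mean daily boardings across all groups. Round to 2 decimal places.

N = 36296 + 123613 + 51866 + 87902 + 123089 = 422766.
The stratified mean weights each stratum mean by its population share Nₕ/N.
Σ Nₕx̄ₕ = 36296·1735 + 123613·8442 + 51866·10617 + 87902·12199 + 123089·9519 = 62973560 + 1043540946 + 550661322 + 1072316498 + 1171684191 = 3901176517.
Divide by N: 3901176517 / 422766 = 9227.7442... → 9227.74.

9227.74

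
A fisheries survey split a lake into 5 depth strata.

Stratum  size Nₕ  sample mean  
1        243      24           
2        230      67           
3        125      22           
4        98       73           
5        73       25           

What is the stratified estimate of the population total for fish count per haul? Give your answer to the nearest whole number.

1: 243·24 = 5832
2: 230·67 = 15410
3: 125·22 = 2750
4: 98·73 = 7154
5: 73·25 = 1825
τ̂ = Σ Nₕx̄ₕ = 32971.

32971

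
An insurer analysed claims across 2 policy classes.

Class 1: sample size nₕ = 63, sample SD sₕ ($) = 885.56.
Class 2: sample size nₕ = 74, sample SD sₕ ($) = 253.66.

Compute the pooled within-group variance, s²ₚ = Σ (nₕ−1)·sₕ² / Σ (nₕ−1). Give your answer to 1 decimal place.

Degrees of freedom: 62 + 73 = 135.
Σ(nₕ−1)sₕ² = 62·784216.5136 + 73·64343.3956 = 53318491.722.
s²ₚ = 53318491.722 / 135 = 394951.791... → 394951.8.

394951.8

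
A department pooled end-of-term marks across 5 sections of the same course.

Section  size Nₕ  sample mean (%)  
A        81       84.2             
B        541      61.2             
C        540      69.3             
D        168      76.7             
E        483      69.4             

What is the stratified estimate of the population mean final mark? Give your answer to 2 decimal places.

68.26

x̄_st = (Σ Nₕx̄ₕ) / (Σ Nₕ) = (81·84.2 + 541·61.2 + 540·69.3 + 168·76.7 + 483·69.4) / 1813
= 123757.2 / 1813 = 68.2610... → 68.26.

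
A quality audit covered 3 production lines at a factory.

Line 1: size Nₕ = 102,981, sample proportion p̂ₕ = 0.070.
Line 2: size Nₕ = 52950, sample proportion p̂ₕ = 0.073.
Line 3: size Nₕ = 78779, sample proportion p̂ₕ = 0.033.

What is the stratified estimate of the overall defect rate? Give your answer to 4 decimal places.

N = 102981 + 52950 + 78779 = 234710.
Overall proportion = Σ (Nₕ/N)·p̂ₕ.
Σ Nₕp̂ₕ = 7208.67 + 3865.35 + 2599.707 = 13673.727.
13673.727 / 234710 = 0.058258... → 0.0583.

0.0583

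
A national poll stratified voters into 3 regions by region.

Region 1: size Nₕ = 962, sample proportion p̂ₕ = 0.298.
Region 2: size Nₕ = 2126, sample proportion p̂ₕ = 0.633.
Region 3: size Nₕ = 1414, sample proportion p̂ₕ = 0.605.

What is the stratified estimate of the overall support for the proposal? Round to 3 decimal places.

Wₕ = Nₕ/N with N = 4502: 0.2137, 0.4722, 0.3141.
p̂_st = 0.2137·0.298 + 0.4722·0.633 + 0.3141·0.605 ≈ 0.55262... → 0.553.

0.553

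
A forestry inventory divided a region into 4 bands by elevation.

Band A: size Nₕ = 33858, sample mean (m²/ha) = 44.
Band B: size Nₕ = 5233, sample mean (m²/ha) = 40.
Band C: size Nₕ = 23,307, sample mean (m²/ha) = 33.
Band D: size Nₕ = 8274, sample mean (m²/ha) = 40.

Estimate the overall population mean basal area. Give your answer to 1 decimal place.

x̄_st = (Σ Nₕx̄ₕ) / (Σ Nₕ) = (33858·44 + 5233·40 + 23307·33 + 8274·40) / 70672
= 2799163 / 70672 = 39.608... → 39.6.

39.6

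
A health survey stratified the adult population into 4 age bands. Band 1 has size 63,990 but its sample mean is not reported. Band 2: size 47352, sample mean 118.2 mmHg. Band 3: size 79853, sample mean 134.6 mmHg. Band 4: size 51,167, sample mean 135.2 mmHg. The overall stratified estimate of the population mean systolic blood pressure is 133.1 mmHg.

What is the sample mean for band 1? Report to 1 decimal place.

140.6

N = 63990 + 47352 + 79853 + 51167 = 242362.
Overall total = μ·N = 133.1·242362 = 32258382.2.
Subtract the known strata: 47352·118.2 + 79853·134.6 + 51167·135.2 = 23262998.6.
Remaining total for band 1: 32258382.2 − 23262998.6 = 8995383.6.
Divide by its size: 8995383.6 / 63990 = 140.575... → 140.6.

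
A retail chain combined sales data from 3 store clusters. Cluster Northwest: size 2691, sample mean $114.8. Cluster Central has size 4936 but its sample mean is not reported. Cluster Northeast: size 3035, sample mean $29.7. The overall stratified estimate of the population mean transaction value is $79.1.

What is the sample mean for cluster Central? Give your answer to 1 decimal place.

Σ Nₕx̄ₕ = N·μ, so 4936·x̄_Central = 10662·79.1 − (2691·114.8 + 3035·29.7).
= 843364.2 − 399066.3 = 444297.9.
x̄_Central = 444297.9 / 4936 = 90.012... → 90.0.

90.0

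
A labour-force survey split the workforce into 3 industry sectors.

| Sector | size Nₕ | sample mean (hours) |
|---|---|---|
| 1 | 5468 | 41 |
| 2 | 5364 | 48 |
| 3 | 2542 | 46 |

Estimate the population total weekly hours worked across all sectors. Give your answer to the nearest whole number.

1: 5468·41 = 224188
2: 5364·48 = 257472
3: 2542·46 = 116932
τ̂ = Σ Nₕx̄ₕ = 598592.

598592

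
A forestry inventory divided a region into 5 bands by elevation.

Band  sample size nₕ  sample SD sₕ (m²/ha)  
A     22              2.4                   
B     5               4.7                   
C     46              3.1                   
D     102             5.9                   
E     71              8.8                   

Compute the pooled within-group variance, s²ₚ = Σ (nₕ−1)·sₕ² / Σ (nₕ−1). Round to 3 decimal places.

39.744

A: (22−1)·2.4² = 21·5.76 = 120.96
B: (5−1)·4.7² = 4·22.09 = 88.36
C: (46−1)·3.1² = 45·9.61 = 432.45
D: (102−1)·5.9² = 101·34.81 = 3515.81
E: (71−1)·8.8² = 70·77.44 = 5420.8
Numerator = 9578.38; denominator = Σ(nₕ−1) = 241.
s²ₚ = 9578.38/241 = 39.74432... → 39.744.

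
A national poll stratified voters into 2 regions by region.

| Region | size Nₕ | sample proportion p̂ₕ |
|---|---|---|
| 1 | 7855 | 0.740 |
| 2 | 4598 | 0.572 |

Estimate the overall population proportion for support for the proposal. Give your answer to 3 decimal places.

0.678

N = 7855 + 4598 = 12453.
Overall proportion = Σ (Nₕ/N)·p̂ₕ.
Σ Nₕp̂ₕ = 5812.7 + 2630.056 = 8442.756.
8442.756 / 12453 = 0.67797... → 0.678.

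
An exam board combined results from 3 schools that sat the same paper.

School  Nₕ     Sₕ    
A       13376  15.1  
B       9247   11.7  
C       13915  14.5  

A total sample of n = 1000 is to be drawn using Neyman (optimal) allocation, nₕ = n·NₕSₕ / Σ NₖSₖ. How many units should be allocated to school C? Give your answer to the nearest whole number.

394

A: NₕSₕ = 13376·15.1 = 201977.6
B: NₕSₕ = 9247·11.7 = 108189.9
C: NₕSₕ = 13915·14.5 = 201767.5
Σ NₕSₕ = 511935.
n_C = 1000·201767.5/511935 = 394.127... → 394.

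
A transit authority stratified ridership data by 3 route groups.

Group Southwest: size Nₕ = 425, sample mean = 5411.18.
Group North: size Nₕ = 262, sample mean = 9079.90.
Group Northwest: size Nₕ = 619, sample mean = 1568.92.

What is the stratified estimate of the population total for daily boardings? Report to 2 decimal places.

Estimate total by summing Nₕ·x̄ₕ over strata.
425·5411.18 + 262·9079.90 + 619·1568.92 = 2299751.5 + 2378933.8 + 971161.48 = 5649846.78.

5649846.78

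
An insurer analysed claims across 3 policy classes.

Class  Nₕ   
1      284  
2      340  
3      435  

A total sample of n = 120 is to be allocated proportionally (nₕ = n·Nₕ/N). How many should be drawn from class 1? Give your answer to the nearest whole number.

32

N = 284 + 340 + 435 = 1059.
n_1 = 120·284/1059 = 32.181... → 32.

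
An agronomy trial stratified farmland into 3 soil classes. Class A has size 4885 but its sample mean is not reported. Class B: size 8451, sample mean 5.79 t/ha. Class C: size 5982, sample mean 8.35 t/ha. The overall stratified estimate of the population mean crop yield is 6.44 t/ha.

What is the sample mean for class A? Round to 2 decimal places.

5.23

N = 4885 + 8451 + 5982 = 19318.
Overall total = μ·N = 6.44·19318 = 124407.92.
Subtract the known strata: 8451·5.79 + 5982·8.35 = 98880.99.
Remaining total for class A: 124407.92 − 98880.99 = 25526.93.
Divide by its size: 25526.93 / 4885 = 5.2256... → 5.23.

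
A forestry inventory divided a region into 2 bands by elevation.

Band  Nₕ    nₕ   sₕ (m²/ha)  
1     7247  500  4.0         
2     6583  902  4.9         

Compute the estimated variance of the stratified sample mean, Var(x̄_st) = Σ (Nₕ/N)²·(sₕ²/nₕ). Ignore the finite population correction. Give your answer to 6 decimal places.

0.014818

N = 13830. Term for each stratum: Wₕ²sₕ²/nₕ.
Var(x̄_st) = 0.008786626 + 0.006030995 = 0.014817621 → 0.014818.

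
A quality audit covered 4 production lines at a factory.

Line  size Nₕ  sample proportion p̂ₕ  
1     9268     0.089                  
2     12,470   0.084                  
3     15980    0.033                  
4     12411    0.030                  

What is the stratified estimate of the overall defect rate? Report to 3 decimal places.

0.055

Wₕ = Nₕ/N with N = 50129: 0.1849, 0.2488, 0.3188, 0.2476.
p̂_st = 0.1849·0.089 + 0.2488·0.084 + 0.3188·0.033 + 0.2476·0.030 ≈ 0.05530... → 0.055.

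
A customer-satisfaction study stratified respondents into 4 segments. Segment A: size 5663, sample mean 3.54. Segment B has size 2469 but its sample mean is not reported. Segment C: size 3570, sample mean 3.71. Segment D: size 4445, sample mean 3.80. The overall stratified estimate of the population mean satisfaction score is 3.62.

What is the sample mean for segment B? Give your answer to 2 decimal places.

Σ Nₕx̄ₕ = N·μ, so 2469·x̄_B = 16147·3.62 − (5663·3.54 + 3570·3.71 + 4445·3.80).
= 58452.14 − 50182.72 = 8269.42.
x̄_B = 8269.42 / 2469 = 3.3493... → 3.35.

3.35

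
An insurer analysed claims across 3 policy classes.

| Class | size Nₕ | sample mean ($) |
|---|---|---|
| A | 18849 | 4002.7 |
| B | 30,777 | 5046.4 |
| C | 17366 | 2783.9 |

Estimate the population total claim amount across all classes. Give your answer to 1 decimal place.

A: 18849·4002.7 = 75446892.3
B: 30777·5046.4 = 155313052.8
C: 17366·2783.9 = 48345207.4
τ̂ = Σ Nₕx̄ₕ = 279105152.5.

279105152.5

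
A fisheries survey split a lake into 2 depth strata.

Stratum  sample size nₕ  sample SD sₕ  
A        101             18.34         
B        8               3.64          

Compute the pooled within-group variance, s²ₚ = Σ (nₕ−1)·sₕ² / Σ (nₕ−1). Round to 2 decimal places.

A: (101−1)·18.34² = 100·336.3556 = 33635.56
B: (8−1)·3.64² = 7·13.2496 = 92.7472
Numerator = 33728.3072; denominator = Σ(nₕ−1) = 107.
s²ₚ = 33728.3072/107 = 315.2178... → 315.22.

315.22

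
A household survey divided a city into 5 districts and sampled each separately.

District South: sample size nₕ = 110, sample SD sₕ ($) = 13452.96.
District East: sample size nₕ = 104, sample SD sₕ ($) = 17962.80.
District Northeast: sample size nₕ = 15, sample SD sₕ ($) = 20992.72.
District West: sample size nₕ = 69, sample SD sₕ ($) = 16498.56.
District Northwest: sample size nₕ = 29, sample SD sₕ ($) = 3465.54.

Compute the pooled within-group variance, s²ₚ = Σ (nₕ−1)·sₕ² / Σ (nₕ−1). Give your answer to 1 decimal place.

Degrees of freedom: 109 + 103 + 14 + 68 + 28 = 322.
Σ(nₕ−1)sₕ² = 109·180982132.7616 + 103·322662183.84 + 14·440694292.9984 + 68·272202482.0736 + 28·12009967.4916 = 77977025379.2816.
s²ₚ = 77977025379.2816 / 322 = 242164675.091... → 242164675.1.

242164675.1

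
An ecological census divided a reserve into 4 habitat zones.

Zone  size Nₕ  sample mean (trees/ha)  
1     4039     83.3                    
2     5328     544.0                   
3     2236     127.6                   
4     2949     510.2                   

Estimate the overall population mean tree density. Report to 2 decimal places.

345.30

N = 4039 + 5328 + 2236 + 2949 = 14552.
Overall mean = Σ (Nₕ/N)·x̄ₕ — weight by population share, not a simple average.
Σ Nₕx̄ₕ = 4039·83.3 + 5328·544.0 + 2236·127.6 + 2949·510.2 = 336448.7 + 2898432 + 285313.6 + 1504579.8 = 5024774.1.
Divide by N: 5024774.1 / 14552 = 345.2978... → 345.30.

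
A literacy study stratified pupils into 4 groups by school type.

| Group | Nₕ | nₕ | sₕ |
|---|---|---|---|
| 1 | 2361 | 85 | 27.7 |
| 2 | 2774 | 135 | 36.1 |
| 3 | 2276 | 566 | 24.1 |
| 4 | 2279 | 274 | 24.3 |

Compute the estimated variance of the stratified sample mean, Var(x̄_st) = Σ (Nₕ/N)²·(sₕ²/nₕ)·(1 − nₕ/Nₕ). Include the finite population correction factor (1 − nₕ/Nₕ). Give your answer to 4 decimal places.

1.4166

N = 9690. Term for each stratum: Wₕ²sₕ²/nₕ·(1−nₕ/Nₕ).
Var(x̄_st) = 0.5166082 + 0.7526255 + 0.0425342 + 0.1048753 = 1.4166432 → 1.4166.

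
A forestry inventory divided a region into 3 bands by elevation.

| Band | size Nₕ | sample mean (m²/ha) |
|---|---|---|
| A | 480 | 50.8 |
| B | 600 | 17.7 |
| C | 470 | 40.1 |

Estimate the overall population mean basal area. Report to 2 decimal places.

N = 1550; weights Wₕ = Nₕ/N = (0.3097, 0.3871, 0.3032).
x̄_st = Σ Wₕ·x̄ₕ = 0.3097·50.8 + 0.3871·17.7 + 0.3032·40.1 ≈ 34.7426...
→ 34.74.

34.74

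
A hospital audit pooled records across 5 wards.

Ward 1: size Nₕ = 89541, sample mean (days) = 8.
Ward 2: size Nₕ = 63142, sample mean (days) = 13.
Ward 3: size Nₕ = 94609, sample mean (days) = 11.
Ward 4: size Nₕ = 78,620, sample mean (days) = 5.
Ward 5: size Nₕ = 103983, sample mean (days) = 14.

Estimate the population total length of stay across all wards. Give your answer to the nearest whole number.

1: 89541·8 = 716328
2: 63142·13 = 820846
3: 94609·11 = 1040699
4: 78620·5 = 393100
5: 103983·14 = 1455762
τ̂ = Σ Nₕx̄ₕ = 4426735.

4426735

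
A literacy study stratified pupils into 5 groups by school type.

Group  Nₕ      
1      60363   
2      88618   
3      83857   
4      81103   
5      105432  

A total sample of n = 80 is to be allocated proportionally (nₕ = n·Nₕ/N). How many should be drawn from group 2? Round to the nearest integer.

17

N = 60363 + 88618 + 83857 + 81103 + 105432 = 419373.
n_2 = 80·88618/419373 = 16.905... → 17.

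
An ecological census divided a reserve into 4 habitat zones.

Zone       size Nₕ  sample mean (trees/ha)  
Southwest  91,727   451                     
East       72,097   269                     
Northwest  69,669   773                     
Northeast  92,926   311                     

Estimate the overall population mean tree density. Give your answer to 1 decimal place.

N = 91727 + 72097 + 69669 + 92926 = 326419.
The stratified mean weights each stratum mean by its population share Nₕ/N.
Σ Nₕx̄ₕ = 91727·451 + 72097·269 + 69669·773 + 92926·311 = 41368877 + 19394093 + 53854137 + 28899986 = 143517093.
Divide by N: 143517093 / 326419 = 439.671... → 439.7.

439.7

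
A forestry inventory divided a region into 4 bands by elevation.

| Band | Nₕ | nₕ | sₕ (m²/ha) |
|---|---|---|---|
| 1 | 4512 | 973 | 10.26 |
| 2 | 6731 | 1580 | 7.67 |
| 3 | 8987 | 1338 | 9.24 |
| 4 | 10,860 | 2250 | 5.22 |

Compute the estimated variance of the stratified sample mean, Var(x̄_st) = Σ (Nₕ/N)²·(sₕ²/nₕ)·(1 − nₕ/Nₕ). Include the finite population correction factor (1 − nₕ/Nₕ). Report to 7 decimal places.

0.0088324

N = 31090; Wₕ = Nₕ/N.
band 1: (4512/31090)²·10.26²/973·(1 − 973/4512) = 0.0017872697
band 2: (6731/31090)²·7.67²/1580·(1 − 1580/6731) = 0.0013355598
band 3: (8987/31090)²·9.24²/1338·(1 − 1338/8987) = 0.0045380135
band 4: (10860/31090)²·5.22²/2250·(1 − 2250/10860) = 0.0011715208
Sum = 0.0088323639 → 0.0088324.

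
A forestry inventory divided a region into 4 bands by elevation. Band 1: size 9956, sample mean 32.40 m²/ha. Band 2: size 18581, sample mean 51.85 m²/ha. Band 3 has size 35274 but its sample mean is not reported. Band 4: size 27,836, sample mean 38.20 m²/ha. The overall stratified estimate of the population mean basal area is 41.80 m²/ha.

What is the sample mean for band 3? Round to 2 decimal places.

N = 9956 + 18581 + 35274 + 27836 = 91647.
Overall total = μ·N = 41.80·91647 = 3830844.6.
Subtract the known strata: 9956·32.40 + 18581·51.85 + 27836·38.20 = 2349334.45.
Remaining total for band 3: 3830844.6 − 2349334.45 = 1481510.15.
Divide by its size: 1481510.15 / 35274 = 42.0001... → 42.00.

42.00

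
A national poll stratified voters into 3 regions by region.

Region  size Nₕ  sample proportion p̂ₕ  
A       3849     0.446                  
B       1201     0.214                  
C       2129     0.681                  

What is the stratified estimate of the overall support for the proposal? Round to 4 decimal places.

0.4769

N = 3849 + 1201 + 2129 = 7179.
Overall proportion = Σ (Nₕ/N)·p̂ₕ.
Σ Nₕp̂ₕ = 1716.654 + 257.014 + 1449.849 = 3423.517.
3423.517 / 7179 = 0.476879... → 0.4769.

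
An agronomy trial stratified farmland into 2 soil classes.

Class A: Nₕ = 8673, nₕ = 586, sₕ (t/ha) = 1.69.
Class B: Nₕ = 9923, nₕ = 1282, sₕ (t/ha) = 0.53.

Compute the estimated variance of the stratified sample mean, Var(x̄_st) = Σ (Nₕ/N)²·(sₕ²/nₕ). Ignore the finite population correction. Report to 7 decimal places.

N = 18596; Wₕ = Nₕ/N.
class A: (8673/18596)²·1.69²/586 = 0.0010601698
class B: (9923/18596)²·0.53²/1282 = 0.0000623894
Sum = 0.0011225591 → 0.0011226.

0.0011226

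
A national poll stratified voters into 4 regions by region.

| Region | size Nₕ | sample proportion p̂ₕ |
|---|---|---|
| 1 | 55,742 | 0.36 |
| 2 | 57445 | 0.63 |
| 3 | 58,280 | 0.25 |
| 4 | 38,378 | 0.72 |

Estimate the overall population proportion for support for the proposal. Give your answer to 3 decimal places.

0.469

N = 55742 + 57445 + 58280 + 38378 = 209845.
Overall proportion = Σ (Nₕ/N)·p̂ₕ.
Σ Nₕp̂ₕ = 20067.12 + 36190.35 + 14570 + 27632.16 = 98459.63.
98459.63 / 209845 = 0.46920... → 0.469.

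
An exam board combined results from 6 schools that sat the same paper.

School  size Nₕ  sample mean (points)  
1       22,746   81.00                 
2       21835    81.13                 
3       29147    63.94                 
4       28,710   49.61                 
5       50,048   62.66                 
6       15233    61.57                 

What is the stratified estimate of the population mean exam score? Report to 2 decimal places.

65.44

N = 167719; weights Wₕ = Nₕ/N = (0.1356, 0.1302, 0.1738, 0.1712, 0.2984, 0.0908).
x̄_st = Σ Wₕ·x̄ₕ = 0.1356·81.00 + 0.1302·81.13 + 0.1738·63.94 + 0.1712·49.61 + 0.2984·62.66 + 0.0908·61.57 ≈ 65.4414...
→ 65.44.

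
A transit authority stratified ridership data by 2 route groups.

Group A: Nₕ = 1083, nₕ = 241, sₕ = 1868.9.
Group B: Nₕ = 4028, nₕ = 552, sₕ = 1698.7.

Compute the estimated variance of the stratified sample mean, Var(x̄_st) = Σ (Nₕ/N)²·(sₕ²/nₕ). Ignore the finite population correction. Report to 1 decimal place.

3897.6

N = 5111; Wₕ = Nₕ/N.
group A: (1083/5111)²·1868.9²/241 = 650.7291
group B: (4028/5111)²·1698.7²/552 = 3246.8443
Sum = 3897.5734 → 3897.6.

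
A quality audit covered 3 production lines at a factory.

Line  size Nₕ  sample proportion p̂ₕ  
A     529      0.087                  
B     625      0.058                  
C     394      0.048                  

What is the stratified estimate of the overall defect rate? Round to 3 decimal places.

0.065

N = 529 + 625 + 394 = 1548.
Overall proportion = Σ (Nₕ/N)·p̂ₕ.
Σ Nₕp̂ₕ = 46.023 + 36.25 + 18.912 = 101.185.
101.185 / 1548 = 0.06536... → 0.065.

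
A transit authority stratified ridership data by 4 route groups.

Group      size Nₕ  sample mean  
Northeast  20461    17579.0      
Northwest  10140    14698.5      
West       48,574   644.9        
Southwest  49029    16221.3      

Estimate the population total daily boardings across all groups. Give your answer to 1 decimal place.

1335366199.3

Population total = Σ Nₕ·x̄ₕ (each stratum's size times its mean).
20461·17579.0 + 10140·14698.5 + 48574·644.9 + 49029·16221.3 = 359683919 + 149042790 + 31325372.6 + 795314117.7 = 1335366199.3.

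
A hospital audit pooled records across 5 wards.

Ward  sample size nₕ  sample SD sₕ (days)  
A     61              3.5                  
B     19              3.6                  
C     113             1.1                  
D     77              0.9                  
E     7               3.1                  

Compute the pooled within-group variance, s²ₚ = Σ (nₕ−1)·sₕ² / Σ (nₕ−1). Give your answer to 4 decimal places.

A: (61−1)·3.5² = 60·12.25 = 735
B: (19−1)·3.6² = 18·12.96 = 233.28
C: (113−1)·1.1² = 112·1.21 = 135.52
D: (77−1)·0.9² = 76·0.81 = 61.56
E: (7−1)·3.1² = 6·9.61 = 57.66
Numerator = 1223.02; denominator = Σ(nₕ−1) = 272.
s²ₚ = 1223.02/272 = 4.496397... → 4.4964.

4.4964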